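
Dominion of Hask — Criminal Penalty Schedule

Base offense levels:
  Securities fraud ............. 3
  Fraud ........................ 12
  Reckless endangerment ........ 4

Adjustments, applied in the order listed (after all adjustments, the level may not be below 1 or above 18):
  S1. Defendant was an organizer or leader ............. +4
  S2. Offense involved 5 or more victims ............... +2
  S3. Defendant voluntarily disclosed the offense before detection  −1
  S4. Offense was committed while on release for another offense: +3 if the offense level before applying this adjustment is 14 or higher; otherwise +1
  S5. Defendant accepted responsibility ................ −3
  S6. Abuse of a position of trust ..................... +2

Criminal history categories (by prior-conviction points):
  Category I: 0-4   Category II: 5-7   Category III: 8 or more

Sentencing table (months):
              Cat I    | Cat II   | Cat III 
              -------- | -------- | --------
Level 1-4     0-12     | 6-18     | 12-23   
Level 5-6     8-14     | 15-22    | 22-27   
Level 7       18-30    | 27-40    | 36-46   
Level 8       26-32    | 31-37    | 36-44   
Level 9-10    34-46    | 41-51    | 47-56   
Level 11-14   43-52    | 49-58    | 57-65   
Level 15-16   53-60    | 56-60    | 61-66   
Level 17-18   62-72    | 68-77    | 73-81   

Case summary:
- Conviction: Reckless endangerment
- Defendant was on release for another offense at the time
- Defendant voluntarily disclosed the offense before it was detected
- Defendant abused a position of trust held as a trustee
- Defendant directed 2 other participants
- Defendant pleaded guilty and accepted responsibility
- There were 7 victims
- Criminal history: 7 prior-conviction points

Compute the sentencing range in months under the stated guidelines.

41-51 months

Base offense level for reckless endangerment: 4.
S1 applies: 4 + 4 = 8.
S2 applies: 8 + 2 = 10.
S3 applies: 10 − 1 = 9.
S4 applies (level before this adjustment is 9 < 14, so +1): 9 + 1 = 10.
S5 applies: 10 − 3 = 7.
S6 applies: 7 + 2 = 9.
Final offense level: 9.
Criminal history: 7 prior points → Category II (5-7).
Level 9 falls in the 9-10 band.
Grid: Level 9-10 × Category II = 41-51 months.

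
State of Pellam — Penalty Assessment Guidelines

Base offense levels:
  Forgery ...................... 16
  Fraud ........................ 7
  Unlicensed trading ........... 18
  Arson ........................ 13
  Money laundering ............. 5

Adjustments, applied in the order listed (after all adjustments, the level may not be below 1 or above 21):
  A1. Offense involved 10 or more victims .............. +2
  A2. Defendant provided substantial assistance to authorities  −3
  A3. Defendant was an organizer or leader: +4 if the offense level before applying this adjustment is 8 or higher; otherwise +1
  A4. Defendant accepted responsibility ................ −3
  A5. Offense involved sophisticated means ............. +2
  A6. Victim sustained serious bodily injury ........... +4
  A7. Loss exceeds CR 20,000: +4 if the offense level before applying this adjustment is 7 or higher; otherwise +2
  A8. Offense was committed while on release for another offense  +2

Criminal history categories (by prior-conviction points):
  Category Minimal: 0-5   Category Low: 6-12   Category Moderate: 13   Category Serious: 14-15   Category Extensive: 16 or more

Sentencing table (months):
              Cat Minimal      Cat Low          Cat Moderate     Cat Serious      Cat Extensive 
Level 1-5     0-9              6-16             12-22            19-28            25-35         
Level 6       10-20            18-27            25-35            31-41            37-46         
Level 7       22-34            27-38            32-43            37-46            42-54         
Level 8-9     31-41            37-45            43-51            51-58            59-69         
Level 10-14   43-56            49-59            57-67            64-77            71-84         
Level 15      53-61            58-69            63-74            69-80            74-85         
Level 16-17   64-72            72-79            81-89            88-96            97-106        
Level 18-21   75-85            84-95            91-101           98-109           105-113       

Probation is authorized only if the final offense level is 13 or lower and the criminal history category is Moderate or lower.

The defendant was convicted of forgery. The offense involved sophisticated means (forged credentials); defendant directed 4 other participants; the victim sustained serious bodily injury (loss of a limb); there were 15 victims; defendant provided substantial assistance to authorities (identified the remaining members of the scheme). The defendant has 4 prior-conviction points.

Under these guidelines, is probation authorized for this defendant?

Base offense level for forgery: 16.
A1 applies: 16 + 2 = 18.
A2 applies: 18 − 3 = 15.
A3 applies (level before this adjustment is 15 ≥ 8, so +4): 15 + 4 = 19.
A4 does not apply.
A5 applies: 19 + 2 = 21.
A6 applies: 21 + 4 = 25.
A7 does not apply.
Level 25 exceeds the maximum of 21; capped at 21.
Final offense level: 21.
Criminal history: 4 prior points → Category Minimal (0-5).
Level 21 falls in the 18-21 band.
Grid: Level 18-21 × Category Minimal = 75-85 months.
Probation check: level 21 > 13 and category Minimal ≤ Moderate → not eligible.

No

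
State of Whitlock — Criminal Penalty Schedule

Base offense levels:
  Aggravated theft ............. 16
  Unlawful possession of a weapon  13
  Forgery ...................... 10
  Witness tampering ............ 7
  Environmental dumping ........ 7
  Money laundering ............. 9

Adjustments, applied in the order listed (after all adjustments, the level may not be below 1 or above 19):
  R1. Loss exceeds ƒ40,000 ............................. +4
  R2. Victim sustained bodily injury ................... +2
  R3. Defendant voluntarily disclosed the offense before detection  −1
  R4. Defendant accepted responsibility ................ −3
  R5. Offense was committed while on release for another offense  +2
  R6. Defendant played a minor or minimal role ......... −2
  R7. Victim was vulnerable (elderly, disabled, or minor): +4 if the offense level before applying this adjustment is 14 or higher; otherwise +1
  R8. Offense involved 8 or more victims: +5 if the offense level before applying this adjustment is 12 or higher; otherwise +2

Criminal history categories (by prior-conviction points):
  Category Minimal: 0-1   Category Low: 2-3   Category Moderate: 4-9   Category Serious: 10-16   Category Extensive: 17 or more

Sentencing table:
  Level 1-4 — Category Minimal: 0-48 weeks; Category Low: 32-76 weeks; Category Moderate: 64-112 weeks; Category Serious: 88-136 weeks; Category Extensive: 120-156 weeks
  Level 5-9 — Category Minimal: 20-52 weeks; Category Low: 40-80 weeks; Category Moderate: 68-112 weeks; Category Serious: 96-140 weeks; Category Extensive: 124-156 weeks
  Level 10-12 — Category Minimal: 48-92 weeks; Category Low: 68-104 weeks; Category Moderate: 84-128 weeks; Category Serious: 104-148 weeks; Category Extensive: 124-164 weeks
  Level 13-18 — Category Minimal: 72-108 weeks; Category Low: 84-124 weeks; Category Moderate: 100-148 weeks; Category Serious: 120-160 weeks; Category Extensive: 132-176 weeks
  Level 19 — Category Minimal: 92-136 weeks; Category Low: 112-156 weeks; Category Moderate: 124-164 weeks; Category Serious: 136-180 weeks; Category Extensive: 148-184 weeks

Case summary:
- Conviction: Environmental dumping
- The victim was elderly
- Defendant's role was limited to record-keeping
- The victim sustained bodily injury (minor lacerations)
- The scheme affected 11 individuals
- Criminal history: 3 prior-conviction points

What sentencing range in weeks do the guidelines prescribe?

Base offense level for environmental dumping: 7.
R1 does not apply.
R2 applies: 7 + 2 = 9.
R3 does not apply.
R4 does not apply.
R5 does not apply.
R6 applies: 9 − 2 = 7.
R7 applies (level before this adjustment is 7 < 14, so +1): 7 + 1 = 8.
R8 applies (level before this adjustment is 8 < 12, so +2): 8 + 2 = 10.
Final offense level: 10.
Criminal history: 3 prior points → Category Low (2-3).
Level 10 falls in the 10-12 band.
Grid: Level 10-12 × Category Low = 68-104 weeks.

68-104 weeks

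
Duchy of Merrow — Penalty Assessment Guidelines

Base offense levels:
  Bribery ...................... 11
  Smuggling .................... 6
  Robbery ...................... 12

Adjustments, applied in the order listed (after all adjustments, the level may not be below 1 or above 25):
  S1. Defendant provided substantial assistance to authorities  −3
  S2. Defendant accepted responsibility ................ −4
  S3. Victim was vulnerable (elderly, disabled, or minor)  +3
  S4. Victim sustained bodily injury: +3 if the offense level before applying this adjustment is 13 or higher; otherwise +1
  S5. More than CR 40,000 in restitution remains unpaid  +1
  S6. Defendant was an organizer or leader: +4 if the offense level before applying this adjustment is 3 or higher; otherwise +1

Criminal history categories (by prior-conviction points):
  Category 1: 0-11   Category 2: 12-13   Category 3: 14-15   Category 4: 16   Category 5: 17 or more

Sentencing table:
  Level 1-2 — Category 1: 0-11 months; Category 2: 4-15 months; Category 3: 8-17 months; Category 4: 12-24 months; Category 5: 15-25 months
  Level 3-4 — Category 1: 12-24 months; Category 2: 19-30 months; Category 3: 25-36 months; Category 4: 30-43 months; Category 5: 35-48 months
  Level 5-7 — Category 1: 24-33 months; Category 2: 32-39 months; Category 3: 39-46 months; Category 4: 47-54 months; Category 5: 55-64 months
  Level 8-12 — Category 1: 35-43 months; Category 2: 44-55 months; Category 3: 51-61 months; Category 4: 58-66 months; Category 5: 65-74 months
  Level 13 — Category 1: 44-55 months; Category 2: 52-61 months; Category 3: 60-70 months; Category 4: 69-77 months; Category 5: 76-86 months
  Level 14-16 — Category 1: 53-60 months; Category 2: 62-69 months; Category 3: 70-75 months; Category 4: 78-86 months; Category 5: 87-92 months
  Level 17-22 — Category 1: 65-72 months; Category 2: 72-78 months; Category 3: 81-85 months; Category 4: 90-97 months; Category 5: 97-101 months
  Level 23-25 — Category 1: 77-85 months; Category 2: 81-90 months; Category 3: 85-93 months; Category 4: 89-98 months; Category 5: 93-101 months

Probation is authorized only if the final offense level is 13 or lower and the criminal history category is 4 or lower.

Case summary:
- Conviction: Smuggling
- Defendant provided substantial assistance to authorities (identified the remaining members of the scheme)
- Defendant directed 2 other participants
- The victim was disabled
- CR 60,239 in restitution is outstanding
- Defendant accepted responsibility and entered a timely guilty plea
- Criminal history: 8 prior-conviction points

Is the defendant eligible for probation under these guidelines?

Base offense level for smuggling: 6.
S1 applies: 6 − 3 = 3.
S2 applies: 3 − 4 = -1.
S3 applies: -1 + 3 = 2.
S5 applies: 2 + 1 = 3.
S6 applies (level before this adjustment is 3 ≥ 3, so +4): 3 + 4 = 7.
Final offense level: 7.
Criminal history: 8 prior points → Category 1 (0-11).
Level 7 falls in the 5-7 band.
Grid: Level 5-7 × Category 1 = 24-33 months.
Probation check: level 7 ≤ 13 and category 1 ≤ 4 → eligible.

Yes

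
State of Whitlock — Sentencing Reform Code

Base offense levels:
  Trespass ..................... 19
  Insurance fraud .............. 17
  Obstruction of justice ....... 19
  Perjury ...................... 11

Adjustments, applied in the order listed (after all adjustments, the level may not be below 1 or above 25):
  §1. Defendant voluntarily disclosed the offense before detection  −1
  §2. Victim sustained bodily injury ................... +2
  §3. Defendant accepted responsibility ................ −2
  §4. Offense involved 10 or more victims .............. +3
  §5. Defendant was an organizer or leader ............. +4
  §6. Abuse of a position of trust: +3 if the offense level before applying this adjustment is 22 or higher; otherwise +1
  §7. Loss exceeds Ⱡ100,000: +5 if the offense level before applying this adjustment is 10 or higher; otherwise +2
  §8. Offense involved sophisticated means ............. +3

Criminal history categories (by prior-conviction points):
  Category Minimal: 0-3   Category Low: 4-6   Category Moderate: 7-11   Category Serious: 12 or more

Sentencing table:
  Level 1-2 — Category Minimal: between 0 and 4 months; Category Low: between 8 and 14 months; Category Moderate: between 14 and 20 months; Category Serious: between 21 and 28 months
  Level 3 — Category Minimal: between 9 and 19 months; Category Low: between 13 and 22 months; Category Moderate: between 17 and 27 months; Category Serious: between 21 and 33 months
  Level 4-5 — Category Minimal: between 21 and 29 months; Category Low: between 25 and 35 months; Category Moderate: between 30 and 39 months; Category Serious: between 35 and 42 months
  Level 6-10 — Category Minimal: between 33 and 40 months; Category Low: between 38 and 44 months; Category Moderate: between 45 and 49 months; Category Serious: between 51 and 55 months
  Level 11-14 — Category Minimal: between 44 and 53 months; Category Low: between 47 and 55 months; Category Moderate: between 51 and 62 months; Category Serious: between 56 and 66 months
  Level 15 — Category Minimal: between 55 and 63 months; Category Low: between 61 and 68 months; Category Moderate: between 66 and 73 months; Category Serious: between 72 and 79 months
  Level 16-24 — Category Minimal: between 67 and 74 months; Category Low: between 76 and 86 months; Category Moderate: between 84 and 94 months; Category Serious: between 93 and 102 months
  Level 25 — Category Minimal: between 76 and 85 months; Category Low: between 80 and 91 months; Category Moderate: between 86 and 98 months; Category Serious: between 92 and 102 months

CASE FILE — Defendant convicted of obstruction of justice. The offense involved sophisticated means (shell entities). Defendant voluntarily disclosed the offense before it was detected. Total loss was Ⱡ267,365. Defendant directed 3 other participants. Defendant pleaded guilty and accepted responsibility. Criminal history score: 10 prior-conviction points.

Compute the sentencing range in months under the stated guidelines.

86-98 months

Base offense level for obstruction of justice: 19.
§1 applies: 19 − 1 = 18.
§3 applies: 18 − 2 = 16.
§5 applies: 16 + 4 = 20.
§7 applies (level before this adjustment is 20 ≥ 10, so +5): 20 + 5 = 25.
§8 applies: 25 + 3 = 28.
Level 28 exceeds the maximum of 25; capped at 25.
Final offense level: 25.
Criminal history: 10 prior points → Category Moderate (7-11).
Level 25 falls in the 25 band.
Grid: Level 25 × Category Moderate = 86-98 months.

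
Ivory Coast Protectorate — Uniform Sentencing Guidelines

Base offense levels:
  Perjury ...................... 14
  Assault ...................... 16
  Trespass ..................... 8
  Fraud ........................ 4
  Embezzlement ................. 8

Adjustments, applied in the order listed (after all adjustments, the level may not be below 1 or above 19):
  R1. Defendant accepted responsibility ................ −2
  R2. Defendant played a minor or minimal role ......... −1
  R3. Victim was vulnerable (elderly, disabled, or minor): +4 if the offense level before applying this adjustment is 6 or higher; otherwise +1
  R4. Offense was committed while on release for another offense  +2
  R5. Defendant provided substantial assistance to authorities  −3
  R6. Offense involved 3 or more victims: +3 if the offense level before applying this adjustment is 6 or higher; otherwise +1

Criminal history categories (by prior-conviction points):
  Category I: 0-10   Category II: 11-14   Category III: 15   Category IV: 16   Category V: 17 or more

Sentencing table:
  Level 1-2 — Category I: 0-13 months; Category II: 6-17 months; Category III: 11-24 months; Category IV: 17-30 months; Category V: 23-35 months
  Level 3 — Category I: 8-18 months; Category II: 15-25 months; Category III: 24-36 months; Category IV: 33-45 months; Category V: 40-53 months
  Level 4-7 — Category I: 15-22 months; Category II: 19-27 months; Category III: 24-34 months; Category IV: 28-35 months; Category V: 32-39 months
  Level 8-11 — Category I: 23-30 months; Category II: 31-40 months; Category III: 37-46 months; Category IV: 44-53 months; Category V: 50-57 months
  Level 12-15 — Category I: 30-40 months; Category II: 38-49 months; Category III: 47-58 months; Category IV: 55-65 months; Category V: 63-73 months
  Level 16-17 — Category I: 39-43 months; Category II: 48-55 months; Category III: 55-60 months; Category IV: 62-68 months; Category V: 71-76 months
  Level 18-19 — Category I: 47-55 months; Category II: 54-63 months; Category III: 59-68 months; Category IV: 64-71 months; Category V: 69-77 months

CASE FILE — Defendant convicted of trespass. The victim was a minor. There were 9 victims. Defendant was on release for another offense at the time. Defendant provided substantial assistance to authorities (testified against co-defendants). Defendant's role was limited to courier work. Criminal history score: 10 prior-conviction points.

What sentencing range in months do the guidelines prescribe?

Base offense level for trespass: 8.
R2 applies: 8 − 1 = 7.
R3 applies (level before this adjustment is 7 ≥ 6, so +4): 7 + 4 = 11.
R4 applies: 11 + 2 = 13.
R5 applies: 13 − 3 = 10.
R6 applies (level before this adjustment is 10 ≥ 6, so +3): 10 + 3 = 13.
Final offense level: 13.
Criminal history: 10 prior points → Category I (0-10).
Level 13 falls in the 12-15 band.
Grid: Level 12-15 × Category I = 30-40 months.

30-40 months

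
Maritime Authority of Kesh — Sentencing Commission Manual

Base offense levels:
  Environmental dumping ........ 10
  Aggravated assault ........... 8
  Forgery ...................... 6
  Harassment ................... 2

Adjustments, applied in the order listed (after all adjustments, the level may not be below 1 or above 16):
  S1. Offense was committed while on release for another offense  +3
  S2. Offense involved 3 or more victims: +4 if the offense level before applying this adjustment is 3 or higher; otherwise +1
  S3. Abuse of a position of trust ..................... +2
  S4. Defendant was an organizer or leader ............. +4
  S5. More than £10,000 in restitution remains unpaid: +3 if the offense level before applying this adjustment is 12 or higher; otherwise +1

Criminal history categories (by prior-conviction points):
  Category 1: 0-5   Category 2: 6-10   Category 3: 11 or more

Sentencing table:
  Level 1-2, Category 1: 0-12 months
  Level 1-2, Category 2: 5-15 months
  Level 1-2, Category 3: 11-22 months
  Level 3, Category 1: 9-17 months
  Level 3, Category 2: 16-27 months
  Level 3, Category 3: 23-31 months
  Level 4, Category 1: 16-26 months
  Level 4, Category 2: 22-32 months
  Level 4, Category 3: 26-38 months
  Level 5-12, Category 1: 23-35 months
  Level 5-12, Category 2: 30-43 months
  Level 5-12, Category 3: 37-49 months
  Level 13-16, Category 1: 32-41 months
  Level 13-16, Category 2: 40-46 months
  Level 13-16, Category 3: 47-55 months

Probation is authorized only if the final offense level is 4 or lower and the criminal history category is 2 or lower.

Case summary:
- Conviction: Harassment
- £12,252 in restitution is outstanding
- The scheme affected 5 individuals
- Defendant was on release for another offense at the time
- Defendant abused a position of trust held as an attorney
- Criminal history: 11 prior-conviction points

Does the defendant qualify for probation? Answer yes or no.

Base offense level for harassment: 2.
S1 applies: 2 + 3 = 5.
S2 applies (level before this adjustment is 5 ≥ 3, so +4): 5 + 4 = 9.
S3 applies: 9 + 2 = 11.
S4 does not apply.
S5 applies (level before this adjustment is 11 < 12, so +1): 11 + 1 = 12.
Final offense level: 12.
Criminal history: 11 prior points → Category 3 (11+).
Level 12 falls in the 5-12 band.
Grid: Level 5-12 × Category 3 = 37-49 months.
Probation check: level 12 > 4 and category 3 > 2 → not eligible.

No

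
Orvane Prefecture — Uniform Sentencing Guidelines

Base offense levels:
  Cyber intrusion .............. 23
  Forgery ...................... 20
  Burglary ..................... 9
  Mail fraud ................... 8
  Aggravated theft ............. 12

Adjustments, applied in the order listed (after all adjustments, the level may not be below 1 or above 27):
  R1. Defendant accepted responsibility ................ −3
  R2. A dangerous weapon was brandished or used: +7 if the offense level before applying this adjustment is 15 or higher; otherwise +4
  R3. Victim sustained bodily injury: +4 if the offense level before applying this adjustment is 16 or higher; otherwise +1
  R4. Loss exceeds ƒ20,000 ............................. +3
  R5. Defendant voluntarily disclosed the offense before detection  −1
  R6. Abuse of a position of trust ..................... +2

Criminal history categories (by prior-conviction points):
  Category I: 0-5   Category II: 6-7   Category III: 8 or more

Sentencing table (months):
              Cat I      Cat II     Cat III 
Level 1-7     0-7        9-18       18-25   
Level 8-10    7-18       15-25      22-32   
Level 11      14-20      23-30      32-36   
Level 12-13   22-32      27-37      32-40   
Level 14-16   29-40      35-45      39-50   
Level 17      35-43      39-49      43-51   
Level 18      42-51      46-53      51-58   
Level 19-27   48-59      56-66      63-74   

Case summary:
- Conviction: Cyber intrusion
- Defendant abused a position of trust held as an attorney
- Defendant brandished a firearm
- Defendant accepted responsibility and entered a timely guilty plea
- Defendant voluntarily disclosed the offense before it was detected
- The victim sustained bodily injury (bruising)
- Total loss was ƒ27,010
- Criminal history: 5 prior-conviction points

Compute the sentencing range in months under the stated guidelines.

48-59 months

Base offense level for cyber intrusion: 23.
R1 applies: 23 − 3 = 20.
R2 applies (level before this adjustment is 20 ≥ 15, so +7): 20 + 7 = 27.
R3 applies (level before this adjustment is 27 ≥ 16, so +4): 27 + 4 = 31.
R4 applies: 31 + 3 = 34.
R5 applies: 34 − 1 = 33.
R6 applies: 33 + 2 = 35.
Level 35 exceeds the maximum of 27; capped at 27.
Final offense level: 27.
Criminal history: 5 prior points → Category I (0-5).
Level 27 falls in the 19-27 band.
Grid: Level 19-27 × Category I = 48-59 months.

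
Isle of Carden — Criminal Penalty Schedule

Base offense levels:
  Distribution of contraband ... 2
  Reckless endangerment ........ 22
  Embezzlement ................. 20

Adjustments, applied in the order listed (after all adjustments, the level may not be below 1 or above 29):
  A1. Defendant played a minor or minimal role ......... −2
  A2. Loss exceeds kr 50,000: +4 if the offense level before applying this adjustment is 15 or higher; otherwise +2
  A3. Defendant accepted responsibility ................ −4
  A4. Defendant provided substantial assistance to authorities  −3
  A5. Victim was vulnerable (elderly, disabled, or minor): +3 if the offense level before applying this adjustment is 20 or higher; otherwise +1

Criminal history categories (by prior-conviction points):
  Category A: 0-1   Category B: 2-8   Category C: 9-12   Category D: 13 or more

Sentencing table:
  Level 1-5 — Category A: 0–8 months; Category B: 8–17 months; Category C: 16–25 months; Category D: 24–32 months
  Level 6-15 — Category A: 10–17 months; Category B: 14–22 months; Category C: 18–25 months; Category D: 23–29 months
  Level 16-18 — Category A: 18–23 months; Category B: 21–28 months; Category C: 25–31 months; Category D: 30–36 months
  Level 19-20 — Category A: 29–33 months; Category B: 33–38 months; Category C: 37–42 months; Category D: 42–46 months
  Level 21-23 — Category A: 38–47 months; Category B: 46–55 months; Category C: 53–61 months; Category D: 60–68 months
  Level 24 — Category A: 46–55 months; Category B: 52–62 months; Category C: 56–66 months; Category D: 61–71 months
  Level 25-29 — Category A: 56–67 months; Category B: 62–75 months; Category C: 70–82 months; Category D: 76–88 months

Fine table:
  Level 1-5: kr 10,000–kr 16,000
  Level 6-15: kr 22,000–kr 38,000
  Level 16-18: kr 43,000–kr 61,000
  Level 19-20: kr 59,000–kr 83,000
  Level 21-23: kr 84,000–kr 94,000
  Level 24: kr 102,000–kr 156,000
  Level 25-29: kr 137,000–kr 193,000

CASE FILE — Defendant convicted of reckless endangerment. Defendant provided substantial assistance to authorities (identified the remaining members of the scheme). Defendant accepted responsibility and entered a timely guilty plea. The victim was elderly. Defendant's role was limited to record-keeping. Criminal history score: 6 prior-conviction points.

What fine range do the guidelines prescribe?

Base offense level for reckless endangerment: 22.
A1 applies: 22 − 2 = 20.
A2 does not apply.
A3 applies: 20 − 4 = 16.
A4 applies: 16 − 3 = 13.
A5 applies (level before this adjustment is 13 < 20, so +1): 13 + 1 = 14.
Final offense level: 14.
Level 14 falls in the 6-15 band.
Fine table: Level 6-15 → kr 22,000–kr 38,000.

kr 22,000–kr 38,000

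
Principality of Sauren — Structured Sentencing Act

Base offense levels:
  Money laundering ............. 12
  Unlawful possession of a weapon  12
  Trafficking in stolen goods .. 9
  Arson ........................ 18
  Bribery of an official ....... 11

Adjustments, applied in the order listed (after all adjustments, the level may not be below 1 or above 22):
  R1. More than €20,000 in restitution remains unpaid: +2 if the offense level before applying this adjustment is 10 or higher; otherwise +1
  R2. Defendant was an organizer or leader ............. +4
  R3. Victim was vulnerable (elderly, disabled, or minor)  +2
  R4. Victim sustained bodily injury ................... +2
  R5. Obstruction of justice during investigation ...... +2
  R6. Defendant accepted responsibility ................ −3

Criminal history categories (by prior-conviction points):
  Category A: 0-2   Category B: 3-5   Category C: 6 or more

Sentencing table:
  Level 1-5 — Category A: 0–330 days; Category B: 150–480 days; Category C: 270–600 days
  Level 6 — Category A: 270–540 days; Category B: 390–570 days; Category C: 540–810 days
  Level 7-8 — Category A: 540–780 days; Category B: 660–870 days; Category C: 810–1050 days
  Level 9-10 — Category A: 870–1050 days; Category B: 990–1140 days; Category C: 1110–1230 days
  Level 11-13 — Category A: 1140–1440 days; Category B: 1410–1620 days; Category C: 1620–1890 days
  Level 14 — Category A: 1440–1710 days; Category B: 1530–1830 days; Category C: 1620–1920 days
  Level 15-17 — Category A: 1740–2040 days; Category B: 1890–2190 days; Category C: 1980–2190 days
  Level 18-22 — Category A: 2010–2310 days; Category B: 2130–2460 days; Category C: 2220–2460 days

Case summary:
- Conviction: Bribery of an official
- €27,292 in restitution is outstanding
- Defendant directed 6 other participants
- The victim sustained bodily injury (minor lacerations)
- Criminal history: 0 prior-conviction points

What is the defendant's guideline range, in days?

2010-2310 days

Base offense level for bribery of an official: 11.
R1 applies (level before this adjustment is 11 ≥ 10, so +2): 11 + 2 = 13.
R2 applies: 13 + 4 = 17.
R3 does not apply.
R4 applies: 17 + 2 = 19.
Final offense level: 19.
Criminal history: 0 prior points → Category A (0-2).
Level 19 falls in the 18-22 band.
Grid: Level 18-22 × Category A = 2010-2310 days.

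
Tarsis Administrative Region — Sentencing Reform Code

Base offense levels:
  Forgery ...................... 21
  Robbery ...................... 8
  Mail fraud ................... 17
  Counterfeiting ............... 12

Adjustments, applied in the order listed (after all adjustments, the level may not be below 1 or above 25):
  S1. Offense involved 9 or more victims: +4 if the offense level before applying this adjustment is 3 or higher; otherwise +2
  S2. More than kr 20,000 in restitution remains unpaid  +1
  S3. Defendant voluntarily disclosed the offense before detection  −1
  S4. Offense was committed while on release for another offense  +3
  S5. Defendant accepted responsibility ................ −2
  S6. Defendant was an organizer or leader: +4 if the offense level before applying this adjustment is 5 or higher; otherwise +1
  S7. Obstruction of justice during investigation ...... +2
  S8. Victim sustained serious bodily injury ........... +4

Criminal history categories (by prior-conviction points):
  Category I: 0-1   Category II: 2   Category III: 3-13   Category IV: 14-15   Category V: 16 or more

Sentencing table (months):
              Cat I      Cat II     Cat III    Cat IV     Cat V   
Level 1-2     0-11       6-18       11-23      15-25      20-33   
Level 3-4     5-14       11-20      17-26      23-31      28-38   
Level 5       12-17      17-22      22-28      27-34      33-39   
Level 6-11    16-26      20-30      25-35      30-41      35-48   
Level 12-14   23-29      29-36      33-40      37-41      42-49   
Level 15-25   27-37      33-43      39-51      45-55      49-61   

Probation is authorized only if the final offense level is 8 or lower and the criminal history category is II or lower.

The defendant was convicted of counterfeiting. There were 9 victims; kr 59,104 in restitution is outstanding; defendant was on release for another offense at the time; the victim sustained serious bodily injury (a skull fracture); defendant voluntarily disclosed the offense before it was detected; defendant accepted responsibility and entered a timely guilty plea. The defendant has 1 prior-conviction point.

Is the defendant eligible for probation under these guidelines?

No

Base offense level for counterfeiting: 12.
S1 applies (level before this adjustment is 12 ≥ 3, so +4): 12 + 4 = 16.
S2 applies: 16 + 1 = 17.
S3 applies: 17 − 1 = 16.
S4 applies: 16 + 3 = 19.
S5 applies: 19 − 2 = 17.
S7 does not apply.
S8 applies: 17 + 4 = 21.
Final offense level: 21.
Criminal history: 1 prior point → Category I (0-1).
Level 21 falls in the 15-25 band.
Grid: Level 15-25 × Category I = 27-37 months.
Probation check: level 21 > 8 and category I ≤ II → not eligible.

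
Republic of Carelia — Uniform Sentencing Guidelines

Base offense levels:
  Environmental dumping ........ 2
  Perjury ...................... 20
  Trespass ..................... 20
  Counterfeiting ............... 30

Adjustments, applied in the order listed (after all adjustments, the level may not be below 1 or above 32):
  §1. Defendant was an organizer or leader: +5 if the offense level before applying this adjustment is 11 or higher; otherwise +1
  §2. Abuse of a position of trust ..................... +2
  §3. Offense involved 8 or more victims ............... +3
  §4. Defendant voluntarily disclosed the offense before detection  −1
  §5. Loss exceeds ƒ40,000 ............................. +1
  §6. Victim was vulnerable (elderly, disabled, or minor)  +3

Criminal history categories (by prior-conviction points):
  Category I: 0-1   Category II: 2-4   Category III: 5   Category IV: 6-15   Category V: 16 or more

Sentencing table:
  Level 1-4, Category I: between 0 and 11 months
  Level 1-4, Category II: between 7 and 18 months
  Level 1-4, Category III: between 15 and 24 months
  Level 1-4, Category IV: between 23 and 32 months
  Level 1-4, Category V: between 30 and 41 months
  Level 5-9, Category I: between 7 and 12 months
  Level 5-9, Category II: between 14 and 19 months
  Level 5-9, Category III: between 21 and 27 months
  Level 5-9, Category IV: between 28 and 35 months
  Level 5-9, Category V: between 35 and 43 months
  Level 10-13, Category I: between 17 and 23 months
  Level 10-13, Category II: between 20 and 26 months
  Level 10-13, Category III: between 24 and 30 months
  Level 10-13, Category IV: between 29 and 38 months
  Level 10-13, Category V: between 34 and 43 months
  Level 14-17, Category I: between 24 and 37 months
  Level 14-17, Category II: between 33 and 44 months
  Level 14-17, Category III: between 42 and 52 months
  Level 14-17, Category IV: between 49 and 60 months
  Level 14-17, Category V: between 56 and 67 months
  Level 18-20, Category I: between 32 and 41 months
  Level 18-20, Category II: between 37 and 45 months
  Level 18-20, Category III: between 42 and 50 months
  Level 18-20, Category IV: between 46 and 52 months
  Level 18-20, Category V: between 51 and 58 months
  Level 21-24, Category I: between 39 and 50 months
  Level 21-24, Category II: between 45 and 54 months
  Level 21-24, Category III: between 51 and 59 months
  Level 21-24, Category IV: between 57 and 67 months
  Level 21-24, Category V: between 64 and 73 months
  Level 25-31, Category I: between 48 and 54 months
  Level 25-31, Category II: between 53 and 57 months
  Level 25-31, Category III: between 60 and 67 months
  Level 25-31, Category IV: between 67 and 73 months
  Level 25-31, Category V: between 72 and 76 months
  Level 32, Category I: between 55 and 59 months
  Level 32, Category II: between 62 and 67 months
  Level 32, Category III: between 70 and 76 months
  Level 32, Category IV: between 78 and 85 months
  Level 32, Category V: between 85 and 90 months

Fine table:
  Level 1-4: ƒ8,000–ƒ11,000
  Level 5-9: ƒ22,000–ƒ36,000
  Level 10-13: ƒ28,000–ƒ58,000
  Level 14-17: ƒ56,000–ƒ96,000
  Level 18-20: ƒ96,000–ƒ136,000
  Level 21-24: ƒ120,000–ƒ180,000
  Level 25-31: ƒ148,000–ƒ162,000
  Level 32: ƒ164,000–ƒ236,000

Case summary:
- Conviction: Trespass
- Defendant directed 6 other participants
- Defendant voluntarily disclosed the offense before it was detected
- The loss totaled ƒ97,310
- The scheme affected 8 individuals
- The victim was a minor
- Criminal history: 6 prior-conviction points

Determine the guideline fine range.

ƒ148,000–ƒ162,000

Base offense level for trespass: 20.
§1 applies (level before this adjustment is 20 ≥ 11, so +5): 20 + 5 = 25.
§2 does not apply.
§3 applies: 25 + 3 = 28.
§4 applies: 28 − 1 = 27.
§5 applies: 27 + 1 = 28.
§6 applies: 28 + 3 = 31.
Final offense level: 31.
Level 31 falls in the 25-31 band.
Fine table: Level 25-31 → ƒ148,000–ƒ162,000.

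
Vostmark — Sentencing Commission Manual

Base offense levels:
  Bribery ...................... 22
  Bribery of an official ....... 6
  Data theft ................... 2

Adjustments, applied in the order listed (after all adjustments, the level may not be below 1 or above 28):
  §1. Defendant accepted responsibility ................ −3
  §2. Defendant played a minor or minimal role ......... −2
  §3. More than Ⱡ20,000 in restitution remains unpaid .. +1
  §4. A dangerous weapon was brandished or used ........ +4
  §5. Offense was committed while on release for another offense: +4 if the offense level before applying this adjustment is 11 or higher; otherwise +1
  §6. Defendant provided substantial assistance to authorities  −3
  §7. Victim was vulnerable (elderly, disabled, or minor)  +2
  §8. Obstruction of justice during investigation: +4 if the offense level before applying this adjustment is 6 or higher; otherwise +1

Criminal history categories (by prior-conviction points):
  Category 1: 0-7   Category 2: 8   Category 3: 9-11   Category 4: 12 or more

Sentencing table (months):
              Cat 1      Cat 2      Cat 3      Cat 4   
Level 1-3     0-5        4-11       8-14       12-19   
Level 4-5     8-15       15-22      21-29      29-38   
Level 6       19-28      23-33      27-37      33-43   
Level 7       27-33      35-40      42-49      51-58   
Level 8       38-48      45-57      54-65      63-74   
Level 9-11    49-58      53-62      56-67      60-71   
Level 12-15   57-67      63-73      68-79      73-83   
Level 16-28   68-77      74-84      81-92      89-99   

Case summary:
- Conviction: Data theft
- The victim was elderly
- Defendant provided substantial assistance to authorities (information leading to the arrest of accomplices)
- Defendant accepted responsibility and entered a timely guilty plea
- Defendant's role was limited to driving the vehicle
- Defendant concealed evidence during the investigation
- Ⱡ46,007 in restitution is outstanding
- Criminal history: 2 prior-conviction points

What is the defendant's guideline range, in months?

0-5 months

Base offense level for data theft: 2.
§1 applies: 2 − 3 = -1.
§2 applies: -1 − 2 = -3.
§3 applies: -3 + 1 = -2.
§5 does not apply.
§6 applies: -2 − 3 = -5.
§7 applies: -5 + 2 = -3.
§8 applies (level before this adjustment is -3 < 6, so +1): -3 + 1 = -2.
Level -2 is below the minimum of 1; floored at 1.
Final offense level: 1.
Criminal history: 2 prior points → Category 1 (0-7).
Level 1 falls in the 1-3 band.
Grid: Level 1-3 × Category 1 = 0-5 months.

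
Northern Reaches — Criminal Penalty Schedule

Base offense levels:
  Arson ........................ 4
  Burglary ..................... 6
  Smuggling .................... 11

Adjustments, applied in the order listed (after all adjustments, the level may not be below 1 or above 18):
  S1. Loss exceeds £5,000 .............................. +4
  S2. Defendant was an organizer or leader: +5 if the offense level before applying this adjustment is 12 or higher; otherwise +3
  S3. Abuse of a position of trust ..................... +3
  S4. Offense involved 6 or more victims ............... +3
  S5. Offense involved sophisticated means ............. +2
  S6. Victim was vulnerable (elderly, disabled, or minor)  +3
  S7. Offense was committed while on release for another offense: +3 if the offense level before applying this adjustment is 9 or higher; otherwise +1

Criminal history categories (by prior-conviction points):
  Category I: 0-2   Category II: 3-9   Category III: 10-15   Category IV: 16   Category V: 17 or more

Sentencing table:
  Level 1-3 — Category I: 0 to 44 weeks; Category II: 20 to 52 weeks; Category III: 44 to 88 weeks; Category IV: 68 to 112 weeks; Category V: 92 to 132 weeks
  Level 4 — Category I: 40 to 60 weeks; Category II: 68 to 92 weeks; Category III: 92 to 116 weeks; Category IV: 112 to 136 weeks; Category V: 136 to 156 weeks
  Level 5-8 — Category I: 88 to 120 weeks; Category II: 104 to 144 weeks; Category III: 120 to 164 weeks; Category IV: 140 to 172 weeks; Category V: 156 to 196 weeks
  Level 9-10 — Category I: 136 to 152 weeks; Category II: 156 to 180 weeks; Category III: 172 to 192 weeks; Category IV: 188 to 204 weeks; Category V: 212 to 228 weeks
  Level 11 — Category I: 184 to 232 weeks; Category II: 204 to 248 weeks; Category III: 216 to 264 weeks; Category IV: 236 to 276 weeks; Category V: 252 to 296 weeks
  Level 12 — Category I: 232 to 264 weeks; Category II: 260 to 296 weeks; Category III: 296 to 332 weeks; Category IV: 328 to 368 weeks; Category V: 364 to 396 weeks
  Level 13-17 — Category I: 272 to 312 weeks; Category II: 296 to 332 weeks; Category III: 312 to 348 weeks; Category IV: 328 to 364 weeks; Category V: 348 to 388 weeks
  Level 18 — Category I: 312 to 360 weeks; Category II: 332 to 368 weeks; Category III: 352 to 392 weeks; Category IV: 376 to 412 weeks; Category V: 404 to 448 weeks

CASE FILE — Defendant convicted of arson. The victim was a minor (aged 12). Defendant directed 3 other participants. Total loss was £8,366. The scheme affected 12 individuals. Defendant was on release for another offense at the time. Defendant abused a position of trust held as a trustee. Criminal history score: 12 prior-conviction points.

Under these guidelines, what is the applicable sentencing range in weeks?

352-392 weeks

Base offense level for arson: 4.
S1 applies: 4 + 4 = 8.
S2 applies (level before this adjustment is 8 < 12, so +3): 8 + 3 = 11.
S3 applies: 11 + 3 = 14.
S4 applies: 14 + 3 = 17.
S5 does not apply.
S6 applies: 17 + 3 = 20.
S7 applies (level before this adjustment is 20 ≥ 9, so +3): 20 + 3 = 23.
Level 23 exceeds the maximum of 18; capped at 18.
Final offense level: 18.
Criminal history: 12 prior points → Category III (10-15).
Level 18 falls in the 18 band.
Grid: Level 18 × Category III = 352-392 weeks.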